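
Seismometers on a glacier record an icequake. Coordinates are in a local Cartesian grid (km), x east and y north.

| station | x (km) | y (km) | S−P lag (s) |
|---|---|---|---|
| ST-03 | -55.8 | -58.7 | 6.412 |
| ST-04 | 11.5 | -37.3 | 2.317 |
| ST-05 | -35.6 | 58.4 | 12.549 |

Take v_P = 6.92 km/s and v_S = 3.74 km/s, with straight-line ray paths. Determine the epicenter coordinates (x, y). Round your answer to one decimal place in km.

(-7.2, -39.7)

Distance from S−P lag: d = Δt · v_P v_S / (v_P − v_S) = Δt · (6.92·3.74)/(6.92−3.74) ≈ 8.1386·Δt.
So d_ST-03 = 52.18, d_ST-04 = 18.86, d_ST-05 = 102.13 km.
Circle about each station: (x + 55.8)² + (y + 58.7)² = 52.18²; (x − 11.5)² + (y + 37.3)² = 18.86²; (x + 35.6)² + (y − 58.4)² = 102.13².
Subtracting pairs of circle equations eliminates x²+y² and gives linear equations (the radical axes):
134.6 x + 42.8 y = -2668.74
40.4 x + 234.2 y = -9589.19
Solving the 2×2 system: x ≈ -7.2, y ≈ -39.7 km.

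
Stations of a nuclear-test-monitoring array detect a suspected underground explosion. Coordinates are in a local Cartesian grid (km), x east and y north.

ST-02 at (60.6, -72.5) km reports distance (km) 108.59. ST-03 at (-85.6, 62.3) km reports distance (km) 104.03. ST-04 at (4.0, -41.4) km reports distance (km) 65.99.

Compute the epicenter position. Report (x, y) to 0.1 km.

11.2 km east, 24.2 km north

Circle about each station: (x − 60.6)² + (y + 72.5)² = 108.59²; (x + 85.6)² + (y − 62.3)² = 104.03²; (x − 4.0)² + (y + 41.4)² = 65.99².
Subtracting pairs of circle equations eliminates x²+y² and gives linear equations (the radical axes):
-292.4 x + 269.6 y = 3249.59
-113.2 x + 62.2 y = 238.46
Solving the 2×2 system: x ≈ 11.2, y ≈ 24.2 km.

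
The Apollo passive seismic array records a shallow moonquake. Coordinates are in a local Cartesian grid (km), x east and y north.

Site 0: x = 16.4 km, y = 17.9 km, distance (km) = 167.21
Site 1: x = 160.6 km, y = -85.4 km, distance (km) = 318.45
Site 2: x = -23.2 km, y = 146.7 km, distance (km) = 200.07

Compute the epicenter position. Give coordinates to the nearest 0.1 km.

-148.6 km east, -9.2 km north

Circle about each station: (x − 16.4)² + (y − 17.9)² = 167.21²; (x − 160.6)² + (y + 85.4)² = 318.45²; (x + 23.2)² + (y − 146.7)² = 200.07².
Subtracting pairs of circle equations eliminates x²+y² and gives linear equations (the radical axes):
288.4 x − 206.6 y = -40955.07
-79.2 x + 257.6 y = 9400.94
Solving the 2×2 system: x ≈ -148.6, y ≈ -9.2 km.
Check against Site 0 (with the unrounded x, y): √((x − 16.4)²+(y − 17.9)²) = 167.20 ≈ 167.21 km. ✓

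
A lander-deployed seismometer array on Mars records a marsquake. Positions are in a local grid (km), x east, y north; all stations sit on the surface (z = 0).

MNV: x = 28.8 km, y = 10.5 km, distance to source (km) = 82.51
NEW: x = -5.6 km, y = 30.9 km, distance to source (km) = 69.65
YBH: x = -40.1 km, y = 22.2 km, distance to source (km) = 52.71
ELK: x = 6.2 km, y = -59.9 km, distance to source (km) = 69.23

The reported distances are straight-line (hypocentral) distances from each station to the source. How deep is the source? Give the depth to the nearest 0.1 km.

Each station gives a sphere (x−x_i)² + (y−y_i)² + z² = d_i² (stations at z=0).
Subtracting the MNV sphere from NEW and YBH: z² cancels, leaving linear equations in x and y:
-68.8 x + 40.8 y = 2003.26
-137.8 x + 23.4 y = 5190.72
Solving: x ≈ -41.100, y ≈ -20.206 km (keep extra digits for the depth step; rounded: -41.1, -20.2).
Then from the MNV sphere: z² = 82.51² − (x − 28.8)² − (y − 10.5)² with x = -41.100, y = -20.206, so z ≈ 31.289 ≈ 31.3 km.

z ≈ 31.3 km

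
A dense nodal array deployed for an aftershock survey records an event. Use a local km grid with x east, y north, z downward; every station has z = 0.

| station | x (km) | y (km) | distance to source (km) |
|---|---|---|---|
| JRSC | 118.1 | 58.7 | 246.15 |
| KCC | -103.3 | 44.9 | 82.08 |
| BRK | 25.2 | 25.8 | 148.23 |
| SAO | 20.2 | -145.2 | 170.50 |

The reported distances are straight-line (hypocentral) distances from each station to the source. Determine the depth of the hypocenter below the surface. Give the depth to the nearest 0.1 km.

17.5 km

Each station gives a sphere (x−x_i)² + (y−y_i)² + z² = d_i² (stations at z=0).
Subtracting the JRSC sphere from KCC and BRK: z² cancels, leaving linear equations in x and y:
-442.8 x − 27.6 y = 49146.30
-185.8 x − 65.8 y = 22525.07
Solving: x ≈ -108.802, y ≈ -35.101 km (keep extra digits for the depth step; rounded: -108.8, -35.1).
Then from the JRSC sphere: z² = 246.15² − (x − 118.1)² − (y − 58.7)² with x = -108.802, y = -35.101, so z ≈ 17.512 ≈ 17.5 km.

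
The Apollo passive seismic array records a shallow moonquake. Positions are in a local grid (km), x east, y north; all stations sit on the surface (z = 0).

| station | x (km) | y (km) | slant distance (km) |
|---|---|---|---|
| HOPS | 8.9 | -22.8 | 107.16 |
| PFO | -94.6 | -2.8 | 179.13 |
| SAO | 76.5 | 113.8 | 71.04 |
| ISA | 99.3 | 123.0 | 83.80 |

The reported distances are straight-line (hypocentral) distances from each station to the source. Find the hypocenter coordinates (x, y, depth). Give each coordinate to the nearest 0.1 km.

Each station gives a sphere (x−x_i)² + (y−y_i)² + z² = d_i² (stations at z=0).
Subtracting the HOPS sphere from PFO and SAO: z² cancels, leaving linear equations in x and y:
-207.0 x + 40.0 y = -12246.34
135.2 x + 273.2 y = 24640.22
Solving: x ≈ 69.904, y ≈ 55.597 km (keep extra digits for the depth step; rounded: 69.9, 55.6).
Then from the HOPS sphere: z² = 107.16² − (x − 8.9)² − (y + 22.8)² with x = 69.904, y = 55.597, so z ≈ 40.196 ≈ 40.2 km.

x ≈ 69.9 km, y ≈ 55.6 km, depth ≈ 40.2 km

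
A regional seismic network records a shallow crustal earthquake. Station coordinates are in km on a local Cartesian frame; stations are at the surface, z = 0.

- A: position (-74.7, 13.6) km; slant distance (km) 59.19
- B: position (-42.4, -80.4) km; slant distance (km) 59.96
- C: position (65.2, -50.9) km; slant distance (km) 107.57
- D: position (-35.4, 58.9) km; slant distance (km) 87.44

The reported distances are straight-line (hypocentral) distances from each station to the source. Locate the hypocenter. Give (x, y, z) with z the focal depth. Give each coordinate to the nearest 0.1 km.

Each station gives a sphere (x−x_i)² + (y−y_i)² + z² = d_i² (stations at z=0).
Subtracting the A sphere from B and C: z² cancels, leaving linear equations in x and y:
64.6 x − 188.0 y = 2405.12
279.8 x − 129.0 y = -6991.05
Solving: x ≈ -36.698, y ≈ -25.403 km (keep extra digits for the depth step; rounded: -36.7, -25.4).
Then from the A sphere: z² = 59.19² − (x + 74.7)² − (y − 13.6)² with x = -36.698, y = -25.403, so z ≈ 23.196 ≈ 23.2 km.

(-36.7, -25.4, 23.2)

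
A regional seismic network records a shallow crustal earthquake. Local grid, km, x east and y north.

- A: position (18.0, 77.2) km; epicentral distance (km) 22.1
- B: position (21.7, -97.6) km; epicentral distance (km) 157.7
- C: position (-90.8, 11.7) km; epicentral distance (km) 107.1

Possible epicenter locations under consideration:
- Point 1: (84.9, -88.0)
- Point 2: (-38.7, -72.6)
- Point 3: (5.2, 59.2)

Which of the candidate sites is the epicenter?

Point 3

For each candidate, compare |candidate − station| to the reported distance:
Point 1: residuals A 156.1, B 93.8, C 94.9 → max 156.1 km
Point 2: residuals A 138.1, B 92.3, C 8.0 → max 138.1 km
Point 3: residuals A 0.0, B 0.0, C 0.0 → max 0.0 km
Only Point 3 has all residuals ≈ 0.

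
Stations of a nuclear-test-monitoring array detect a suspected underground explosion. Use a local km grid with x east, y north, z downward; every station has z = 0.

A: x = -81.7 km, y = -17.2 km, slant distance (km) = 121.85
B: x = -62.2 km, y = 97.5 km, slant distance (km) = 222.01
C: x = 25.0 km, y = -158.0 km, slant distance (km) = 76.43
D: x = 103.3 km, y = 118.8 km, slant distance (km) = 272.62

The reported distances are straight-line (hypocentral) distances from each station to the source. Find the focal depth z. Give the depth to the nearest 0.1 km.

Each station gives a sphere (x−x_i)² + (y−y_i)² + z² = d_i² (stations at z=0).
Subtracting the A sphere from B and C: z² cancels, leaving linear equations in x and y:
39.0 x + 229.4 y = -28036.66
213.4 x − 281.6 y = 27624.15
Solving: x ≈ -25.997, y ≈ -117.798 km (keep extra digits for the depth step; rounded: -26.0, -117.8).
Then from the A sphere: z² = 121.85² − (x + 81.7)² − (y + 17.2)² with x = -25.997, y = -117.798, so z ≈ 40.307 ≈ 40.3 km.
Check against D (with the unrounded solution): distance 272.62 ≈ 272.62 km. ✓

z ≈ 40.3 km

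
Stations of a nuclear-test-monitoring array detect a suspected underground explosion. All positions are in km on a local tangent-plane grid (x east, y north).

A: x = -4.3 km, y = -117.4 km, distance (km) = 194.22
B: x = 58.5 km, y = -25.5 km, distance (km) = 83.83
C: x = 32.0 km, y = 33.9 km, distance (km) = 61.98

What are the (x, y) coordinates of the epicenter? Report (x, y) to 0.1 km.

91.4 km east, 51.6 km north

Circle about each station: (x + 4.3)² + (y + 117.4)² = 194.22²; (x − 58.5)² + (y + 25.5)² = 83.83²; (x − 32.0)² + (y − 33.9)² = 61.98².
Subtracting pairs of circle equations eliminates x²+y² and gives linear equations (the radical axes):
125.6 x + 183.8 y = 20965.19
72.6 x + 302.6 y = 22251.85
Solving the 2×2 system: x ≈ 91.4, y ≈ 51.6 km.
Check against A (with the unrounded x, y): √((x + 4.3)²+(y + 117.4)²) = 194.22 ≈ 194.22 km. ✓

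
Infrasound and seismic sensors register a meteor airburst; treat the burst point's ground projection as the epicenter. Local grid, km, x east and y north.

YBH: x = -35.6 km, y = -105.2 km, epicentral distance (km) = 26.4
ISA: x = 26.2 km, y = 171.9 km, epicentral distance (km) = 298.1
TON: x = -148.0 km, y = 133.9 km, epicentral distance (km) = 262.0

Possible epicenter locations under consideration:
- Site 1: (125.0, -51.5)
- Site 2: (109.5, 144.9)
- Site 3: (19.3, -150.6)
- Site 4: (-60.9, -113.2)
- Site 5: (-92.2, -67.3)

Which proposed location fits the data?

Site 4

For each candidate, compare |candidate − station| to the reported distance:
Site 1: residuals YBH 142.9, ISA 53.8, TON 68.0 → max 142.9 km
Site 2: residuals YBH 262.7, ISA 210.5, TON 4.3 → max 262.7 km
Site 3: residuals YBH 44.8, ISA 24.5, TON 68.0 → max 68.0 km
Site 4: residuals YBH 0.1, ISA 0.0, TON 0.0 → max 0.1 km
Site 5: residuals YBH 41.7, ISA 31.2, TON 53.2 → max 53.2 km
Only Site 4 has all residuals ≈ 0.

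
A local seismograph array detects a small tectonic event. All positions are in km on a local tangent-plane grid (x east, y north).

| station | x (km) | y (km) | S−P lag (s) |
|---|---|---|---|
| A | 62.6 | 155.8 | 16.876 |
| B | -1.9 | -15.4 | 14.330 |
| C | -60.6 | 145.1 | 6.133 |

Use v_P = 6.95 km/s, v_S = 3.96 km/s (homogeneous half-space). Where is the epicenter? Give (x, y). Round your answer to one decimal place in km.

Distance from S−P lag: d = Δt · v_P v_S / (v_P − v_S) = Δt · (6.95·3.96)/(6.95−3.96) ≈ 9.2047·Δt.
So d_A = 155.34, d_B = 131.90, d_C = 56.45 km.
Circle about each station: (x − 62.6)² + (y − 155.8)² = 155.34²; (x + 1.9)² + (y + 15.4)² = 131.90²; (x + 60.6)² + (y − 145.1)² = 56.45².
Subtracting the A equation from the B and C equations removes the quadratic terms:
-129.0 x − 342.4 y = -21218.72
-246.4 x − 21.4 y = 17477.88
Solving the 2×2 system: x ≈ -78.9, y ≈ 91.7 km.
Check against A (with the unrounded x, y): √((x − 62.6)²+(y − 155.8)²) = 155.34 ≈ 155.34 km. ✓

x ≈ -78.9 km, y ≈ 91.7 km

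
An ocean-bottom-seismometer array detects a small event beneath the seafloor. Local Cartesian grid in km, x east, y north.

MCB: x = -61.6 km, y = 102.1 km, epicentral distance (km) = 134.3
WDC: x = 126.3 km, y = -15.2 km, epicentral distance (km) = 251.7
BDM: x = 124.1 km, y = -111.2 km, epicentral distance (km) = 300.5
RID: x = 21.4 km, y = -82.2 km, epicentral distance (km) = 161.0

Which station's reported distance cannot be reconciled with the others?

Solve using three stations at a time. Using MCB, WDC, RID (subtract circle equations pairwise → linear system) gives (x, y) ≈ (-125.4, -16.1).
Distances from that point to each station vs reported:
  MCB: calculated 134.3 vs reported 134.3 → residual 0.0 km
  WDC: calculated 251.7 vs reported 251.7 → residual 0.0 km
  BDM: calculated 267.0 vs reported 300.5 → residual 33.5 km
  RID: calculated 161.0 vs reported 161.0 → residual 0.0 km
MCB, WDC, RID are mutually consistent (residuals ≈ 0); BDM is off by 33.5 km.

BDM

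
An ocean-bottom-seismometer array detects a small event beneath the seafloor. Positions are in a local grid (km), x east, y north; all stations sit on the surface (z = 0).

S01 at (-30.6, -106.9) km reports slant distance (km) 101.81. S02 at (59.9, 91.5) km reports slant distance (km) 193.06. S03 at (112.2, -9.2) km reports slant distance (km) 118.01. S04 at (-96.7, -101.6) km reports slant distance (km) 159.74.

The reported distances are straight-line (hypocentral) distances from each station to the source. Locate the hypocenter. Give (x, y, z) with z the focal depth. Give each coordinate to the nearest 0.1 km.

x ≈ 51.9 km, y ≈ -92.5 km, depth ≈ 57.9 km

Each station gives a sphere (x−x_i)² + (y−y_i)² + z² = d_i² (stations at z=0).
Subtracting the S01 sphere from S02 and S03: z² cancels, leaving linear equations in x and y:
181.0 x + 396.8 y = -27310.60
285.6 x + 195.4 y = -3251.57
Solving: x ≈ 51.903, y ≈ -92.502 km (keep extra digits for the depth step; rounded: 51.9, -92.5).
Then from the S01 sphere: z² = 101.81² − (x + 30.6)² − (y + 106.9)² with x = 51.903, y = -92.502, so z ≈ 57.890 ≈ 57.9 km.
Check against S04 (with the unrounded solution): distance 159.74 ≈ 159.74 km. ✓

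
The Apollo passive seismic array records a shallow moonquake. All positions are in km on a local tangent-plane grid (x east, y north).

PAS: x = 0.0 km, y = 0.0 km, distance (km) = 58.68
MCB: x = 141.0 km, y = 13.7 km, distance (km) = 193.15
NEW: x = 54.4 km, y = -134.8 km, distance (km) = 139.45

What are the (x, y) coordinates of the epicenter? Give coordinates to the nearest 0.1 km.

Circle about each station: x² + y² = 58.68²; (x − 141.0)² + (y − 13.7)² = 193.15²; (x − 54.4)² + (y + 134.8)² = 139.45².
Subtracting the PAS equation from the MCB and NEW equations removes the quadratic terms:
282.0 x + 27.4 y = -13794.89
108.8 x − 269.6 y = 5127.44
Solving the 2×2 system: x ≈ -45.3, y ≈ -37.3 km.

x ≈ -45.3 km, y ≈ -37.3 km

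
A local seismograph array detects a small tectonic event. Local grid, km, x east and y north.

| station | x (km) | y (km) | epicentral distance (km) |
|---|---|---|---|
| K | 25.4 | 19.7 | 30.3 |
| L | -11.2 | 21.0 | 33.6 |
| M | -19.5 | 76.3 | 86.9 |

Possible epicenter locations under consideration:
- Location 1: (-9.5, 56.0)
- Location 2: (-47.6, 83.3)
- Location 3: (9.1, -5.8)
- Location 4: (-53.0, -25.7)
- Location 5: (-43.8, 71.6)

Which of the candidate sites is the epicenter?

For each candidate, compare |candidate − station| to the reported distance:
Location 1: residuals K 20.1, L 1.4, M 64.3 → max 64.3 km
Location 2: residuals K 66.5, L 38.6, M 57.9 → max 66.5 km
Location 3: residuals K 0.0, L 0.0, M 0.0 → max 0.0 km
Location 4: residuals K 60.3, L 29.1, M 20.5 → max 60.3 km
Location 5: residuals K 56.2, L 26.6, M 62.1 → max 62.1 km
Only Location 3 has all residuals ≈ 0.

Location 3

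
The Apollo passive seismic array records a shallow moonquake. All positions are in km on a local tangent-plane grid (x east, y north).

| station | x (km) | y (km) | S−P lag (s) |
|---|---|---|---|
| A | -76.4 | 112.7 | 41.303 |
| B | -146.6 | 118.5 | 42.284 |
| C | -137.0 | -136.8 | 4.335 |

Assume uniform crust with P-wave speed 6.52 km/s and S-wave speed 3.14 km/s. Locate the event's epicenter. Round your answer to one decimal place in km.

Distance from S−P lag: d = Δt · v_P v_S / (v_P − v_S) = Δt · (6.52·3.14)/(6.52−3.14) ≈ 6.0570·Δt.
So d_A = 250.17, d_B = 256.12, d_C = 26.26 km.
Circle about each station: (x + 76.4)² + (y − 112.7)² = 250.17²; (x + 146.6)² + (y − 118.5)² = 256.12²; (x + 137.0)² + (y + 136.8)² = 26.26².
Subtracting pairs of circle equations eliminates x²+y² and gives linear equations (the radical axes):
-140.4 x + 11.6 y = 13983.13
-121.2 x − 499.0 y = 80840.43
Solving the 2×2 system: x ≈ -110.8, y ≈ -135.1 km.

x ≈ -110.8 km, y ≈ -135.1 km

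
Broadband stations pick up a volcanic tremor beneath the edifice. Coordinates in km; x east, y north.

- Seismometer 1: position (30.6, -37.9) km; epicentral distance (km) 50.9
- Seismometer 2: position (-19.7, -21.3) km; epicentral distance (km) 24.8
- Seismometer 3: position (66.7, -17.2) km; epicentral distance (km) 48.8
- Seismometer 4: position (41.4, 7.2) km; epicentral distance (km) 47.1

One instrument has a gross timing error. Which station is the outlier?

Seismometer 3

Solve using three stations at a time. Using Seismometer 1, Seismometer 2, Seismometer 4 (subtract circle equations pairwise → linear system) gives (x, y) ≈ (-4.9, -1.4).
Distances from that point to each station vs reported:
  Seismometer 1: calculated 50.9 vs reported 50.9 → residual 0.0 km
  Seismometer 2: calculated 24.8 vs reported 24.8 → residual 0.0 km
  Seismometer 3: calculated 73.3 vs reported 48.8 → residual 24.5 km
  Seismometer 4: calculated 47.1 vs reported 47.1 → residual 0.0 km
Seismometer 1, Seismometer 2, Seismometer 4 are mutually consistent (residuals ≈ 0); Seismometer 3 is off by 24.5 km.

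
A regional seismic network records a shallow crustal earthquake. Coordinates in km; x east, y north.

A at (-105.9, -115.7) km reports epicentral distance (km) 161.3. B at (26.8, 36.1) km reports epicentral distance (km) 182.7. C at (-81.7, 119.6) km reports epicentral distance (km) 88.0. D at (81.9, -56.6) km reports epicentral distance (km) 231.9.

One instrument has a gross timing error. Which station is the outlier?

Solve using three stations at a time. Using A, C, D (subtract circle equations pairwise → linear system) gives (x, y) ≈ (-126.9, 44.2).
Distances from that point to each station vs reported:
  A: calculated 161.3 vs reported 161.3 → residual 0.0 km
  B: calculated 153.9 vs reported 182.7 → residual 28.8 km
  C: calculated 87.9 vs reported 88.0 → residual 0.1 km
  D: calculated 231.9 vs reported 231.9 → residual 0.0 km
A, C, D are mutually consistent (residuals ≈ 0); B is off by 28.8 km.

B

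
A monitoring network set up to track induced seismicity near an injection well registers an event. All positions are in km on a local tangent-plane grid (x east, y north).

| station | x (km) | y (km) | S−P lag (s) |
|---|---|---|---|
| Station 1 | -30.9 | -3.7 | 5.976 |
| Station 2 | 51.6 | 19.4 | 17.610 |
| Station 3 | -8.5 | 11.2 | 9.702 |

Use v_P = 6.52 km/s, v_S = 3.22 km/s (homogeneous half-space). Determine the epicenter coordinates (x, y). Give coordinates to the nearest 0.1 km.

Distance from S−P lag: d = Δt · v_P v_S / (v_P − v_S) = Δt · (6.52·3.22)/(6.52−3.22) ≈ 6.3619·Δt.
So d_Station 1 = 38.02, d_Station 2 = 112.03, d_Station 3 = 61.72 km.
Circle about each station: (x + 30.9)² + (y + 3.7)² = 38.02²; (x − 51.6)² + (y − 19.4)² = 112.03²; (x + 8.5)² + (y − 11.2)² = 61.72².
Subtracting the Station 1 equation from the Station 2 and Station 3 equations removes the quadratic terms:
165.0 x + 46.2 y = -9034.78
44.8 x + 29.8 y = -3134.65
Solving the 2×2 system: x ≈ -43.7, y ≈ -39.5 km.

(-43.7, -39.5)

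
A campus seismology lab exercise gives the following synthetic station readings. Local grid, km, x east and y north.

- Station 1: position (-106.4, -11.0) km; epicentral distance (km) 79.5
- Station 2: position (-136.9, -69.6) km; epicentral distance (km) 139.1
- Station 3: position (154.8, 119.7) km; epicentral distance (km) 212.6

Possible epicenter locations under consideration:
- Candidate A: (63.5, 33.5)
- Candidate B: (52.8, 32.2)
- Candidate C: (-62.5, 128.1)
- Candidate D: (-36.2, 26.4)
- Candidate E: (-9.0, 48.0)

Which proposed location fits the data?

Candidate D

For each candidate, compare |candidate − station| to the reported distance:
Candidate A: residuals Station 1 96.1, Station 2 86.3, Station 3 87.0 → max 96.1 km
Candidate B: residuals Station 1 85.5, Station 2 76.2, Station 3 78.2 → max 85.5 km
Candidate C: residuals Station 1 66.4, Station 2 72.1, Station 3 4.9 → max 72.1 km
Candidate D: residuals Station 1 0.0, Station 2 0.0, Station 3 0.0 → max 0.0 km
Candidate E: residuals Station 1 34.4, Station 2 34.6, Station 3 33.8 → max 34.6 km
Only Candidate D has all residuals ≈ 0.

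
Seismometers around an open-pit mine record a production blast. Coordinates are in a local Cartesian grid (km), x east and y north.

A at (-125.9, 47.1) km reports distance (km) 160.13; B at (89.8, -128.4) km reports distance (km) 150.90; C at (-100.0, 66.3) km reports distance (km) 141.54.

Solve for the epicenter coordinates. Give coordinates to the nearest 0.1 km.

29.9 km east, 10.1 km north

Circle about each station: (x + 125.9)² + (y − 47.1)² = 160.13²; (x − 89.8)² + (y + 128.4)² = 150.90²; (x + 100.0)² + (y − 66.3)² = 141.54².
Subtracting the A equation from the B and C equations removes the quadratic terms:
431.4 x − 351.0 y = 9352.19
51.8 x + 38.4 y = 1934.52
Solving the 2×2 system: x ≈ 29.9, y ≈ 10.1 km.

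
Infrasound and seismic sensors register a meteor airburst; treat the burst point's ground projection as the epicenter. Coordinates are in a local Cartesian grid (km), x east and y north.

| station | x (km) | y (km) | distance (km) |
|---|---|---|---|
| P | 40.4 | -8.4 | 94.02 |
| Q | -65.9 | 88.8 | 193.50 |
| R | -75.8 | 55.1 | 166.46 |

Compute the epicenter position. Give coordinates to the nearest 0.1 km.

Circle about each station: (x − 40.4)² + (y + 8.4)² = 94.02²; (x + 65.9)² + (y − 88.8)² = 193.50²; (x + 75.8)² + (y − 55.1)² = 166.46².
Subtracting the P equation from the Q and R equations removes the quadratic terms:
-212.6 x + 194.4 y = -18076.96
-232.4 x + 127.0 y = -11790.24
Solving the 2×2 system: x ≈ -0.2, y ≈ -93.2 km.
Check against P (with the unrounded x, y): √((x − 40.4)²+(y + 8.4)²) = 94.03 ≈ 94.02 km. ✓

(-0.2, -93.2)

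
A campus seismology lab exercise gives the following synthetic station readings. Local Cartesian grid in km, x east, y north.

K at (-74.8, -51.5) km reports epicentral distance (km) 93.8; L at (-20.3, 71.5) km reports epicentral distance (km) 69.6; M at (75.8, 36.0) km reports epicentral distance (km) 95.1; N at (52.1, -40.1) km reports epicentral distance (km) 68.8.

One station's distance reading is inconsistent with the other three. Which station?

Solve using three stations at a time. Using K, L, N (subtract circle equations pairwise → linear system) gives (x, y) ≈ (0.1, 5.0).
Distances from that point to each station vs reported:
  K: calculated 93.8 vs reported 93.8 → residual 0.0 km
  L: calculated 69.6 vs reported 69.6 → residual 0.0 km
  M: calculated 81.8 vs reported 95.1 → residual 13.3 km
  N: calculated 68.8 vs reported 68.8 → residual 0.0 km
K, L, N are mutually consistent (residuals ≈ 0); M is off by 13.3 km.

M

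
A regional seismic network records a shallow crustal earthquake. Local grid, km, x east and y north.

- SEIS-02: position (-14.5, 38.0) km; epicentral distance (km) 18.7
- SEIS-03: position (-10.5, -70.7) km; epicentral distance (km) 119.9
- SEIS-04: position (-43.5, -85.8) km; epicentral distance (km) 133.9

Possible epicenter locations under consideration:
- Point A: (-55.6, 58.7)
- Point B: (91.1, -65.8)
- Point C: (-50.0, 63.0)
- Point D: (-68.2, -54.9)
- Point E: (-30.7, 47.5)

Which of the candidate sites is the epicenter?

Point E

For each candidate, compare |candidate − station| to the reported distance:
Point A: residuals SEIS-02 27.3, SEIS-03 17.1, SEIS-04 11.1 → max 27.3 km
Point B: residuals SEIS-02 129.4, SEIS-03 18.2, SEIS-04 2.2 → max 129.4 km
Point C: residuals SEIS-02 24.7, SEIS-03 19.5, SEIS-04 15.0 → max 24.7 km
Point D: residuals SEIS-02 88.6, SEIS-03 60.1, SEIS-04 94.3 → max 94.3 km
Point E: residuals SEIS-02 0.1, SEIS-03 0.0, SEIS-04 0.0 → max 0.1 km
Only Point E has all residuals ≈ 0.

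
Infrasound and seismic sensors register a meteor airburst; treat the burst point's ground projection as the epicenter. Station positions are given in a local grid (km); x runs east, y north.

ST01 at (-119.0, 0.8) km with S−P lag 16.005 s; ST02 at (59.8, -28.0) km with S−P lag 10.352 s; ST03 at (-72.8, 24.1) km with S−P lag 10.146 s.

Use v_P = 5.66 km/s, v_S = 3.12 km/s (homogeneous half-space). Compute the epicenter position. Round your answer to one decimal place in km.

Distance from S−P lag: d = Δt · v_P v_S / (v_P − v_S) = Δt · (5.66·3.12)/(5.66−3.12) ≈ 6.9524·Δt.
So d_ST01 = 111.27, d_ST02 = 71.97, d_ST03 = 70.54 km.
Circle about each station: (x + 119.0)² + (y − 0.8)² = 111.27²; (x − 59.8)² + (y + 28.0)² = 71.97²; (x + 72.8)² + (y − 24.1)² = 70.54².
Subtracting the ST01 equation from the ST02 and ST03 equations removes the quadratic terms:
357.6 x − 57.6 y = -2600.27
92.4 x + 46.6 y = -875.87
Solving the 2×2 system: x ≈ -7.8, y ≈ -3.3 km.
Check against ST01 (with the unrounded x, y): √((x + 119.0)²+(y − 0.8)²) = 111.27 ≈ 111.27 km. ✓

(-7.8, -3.3)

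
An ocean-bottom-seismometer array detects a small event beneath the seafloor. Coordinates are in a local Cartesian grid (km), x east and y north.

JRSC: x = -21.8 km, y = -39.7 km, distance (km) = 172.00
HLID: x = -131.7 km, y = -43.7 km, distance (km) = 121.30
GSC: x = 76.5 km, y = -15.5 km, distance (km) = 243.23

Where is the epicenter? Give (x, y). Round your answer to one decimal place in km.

Circle about each station: (x + 21.8)² + (y + 39.7)² = 172.00²; (x + 131.7)² + (y + 43.7)² = 121.30²; (x − 76.5)² + (y + 15.5)² = 243.23².
Subtracting the JRSC equation from the HLID and GSC equations removes the quadratic terms:
-219.8 x − 8.0 y = 32073.56
196.6 x + 48.4 y = -25535.66
Solving the 2×2 system: x ≈ -148.7, y ≈ 76.4 km.

x ≈ -148.7 km, y ≈ 76.4 km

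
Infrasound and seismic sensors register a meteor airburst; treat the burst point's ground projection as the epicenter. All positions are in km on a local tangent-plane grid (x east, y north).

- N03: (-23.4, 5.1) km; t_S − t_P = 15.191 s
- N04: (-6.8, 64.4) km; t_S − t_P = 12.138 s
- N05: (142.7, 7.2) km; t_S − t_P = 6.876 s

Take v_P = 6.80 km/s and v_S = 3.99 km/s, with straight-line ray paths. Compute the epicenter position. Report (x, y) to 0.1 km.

x ≈ 110.4 km, y ≈ 65.2 km

Distance from S−P lag: d = Δt · v_P v_S / (v_P − v_S) = Δt · (6.80·3.99)/(6.80−3.99) ≈ 9.6555·Δt.
So d_N03 = 146.68, d_N04 = 117.20, d_N05 = 66.39 km.
Circle about each station: (x + 23.4)² + (y − 5.1)² = 146.68²; (x + 6.8)² + (y − 64.4)² = 117.20²; (x − 142.7)² + (y − 7.2)² = 66.39².
Subtracting the N03 equation from the N04 and N05 equations removes the quadratic terms:
33.2 x + 118.6 y = 11399.21
332.2 x + 4.2 y = 36948.95
Solving the 2×2 system: x ≈ 110.4, y ≈ 65.2 km.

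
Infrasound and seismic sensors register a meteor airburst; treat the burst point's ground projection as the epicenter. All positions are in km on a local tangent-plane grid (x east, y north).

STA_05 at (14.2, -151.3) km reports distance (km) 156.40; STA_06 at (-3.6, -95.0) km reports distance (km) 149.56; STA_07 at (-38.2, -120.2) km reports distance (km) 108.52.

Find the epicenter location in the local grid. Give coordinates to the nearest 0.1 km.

(-142.2, -151.2)

Circle about each station: (x − 14.2)² + (y + 151.3)² = 156.40²; (x + 3.6)² + (y + 95.0)² = 149.56²; (x + 38.2)² + (y + 120.2)² = 108.52².
Subtracting pairs of circle equations eliminates x²+y² and gives linear equations (the radical axes):
-35.6 x + 112.6 y = -11962.60
-104.8 x + 62.2 y = 5498.32
Solving the 2×2 system: x ≈ -142.2, y ≈ -151.2 km.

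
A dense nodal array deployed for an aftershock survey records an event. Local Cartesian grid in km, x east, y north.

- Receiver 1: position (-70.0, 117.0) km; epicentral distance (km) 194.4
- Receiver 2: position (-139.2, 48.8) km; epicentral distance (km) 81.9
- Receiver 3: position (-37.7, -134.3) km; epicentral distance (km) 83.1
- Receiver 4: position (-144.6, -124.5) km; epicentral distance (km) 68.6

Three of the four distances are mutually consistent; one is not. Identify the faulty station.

Solve using three stations at a time. Using Receiver 1, Receiver 3, Receiver 4 (subtract circle equations pairwise → linear system) gives (x, y) ≈ (-96.5, -75.6).
Distances from that point to each station vs reported:
  Receiver 1: calculated 194.4 vs reported 194.4 → residual 0.0 km
  Receiver 2: calculated 131.5 vs reported 81.9 → residual 49.6 km
  Receiver 3: calculated 83.1 vs reported 83.1 → residual 0.0 km
  Receiver 4: calculated 68.6 vs reported 68.6 → residual 0.0 km
Receiver 1, Receiver 3, Receiver 4 are mutually consistent (residuals ≈ 0); Receiver 2 is off by 49.6 km.

Receiver 2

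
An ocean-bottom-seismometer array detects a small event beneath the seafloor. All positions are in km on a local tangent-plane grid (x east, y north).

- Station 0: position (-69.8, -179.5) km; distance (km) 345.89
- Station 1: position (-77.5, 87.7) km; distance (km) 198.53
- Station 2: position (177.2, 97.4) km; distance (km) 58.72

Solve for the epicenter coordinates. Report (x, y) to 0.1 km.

119.8 km east, 109.8 km north

Circle about each station: (x + 69.8)² + (y + 179.5)² = 345.89²; (x + 77.5)² + (y − 87.7)² = 198.53²; (x − 177.2)² + (y − 97.4)² = 58.72².
Subtracting pairs of circle equations eliminates x²+y² and gives linear equations (the radical axes):
-15.4 x + 534.4 y = 56830.98
494.0 x + 553.8 y = 119986.16
Solving the 2×2 system: x ≈ 119.8, y ≈ 109.8 km.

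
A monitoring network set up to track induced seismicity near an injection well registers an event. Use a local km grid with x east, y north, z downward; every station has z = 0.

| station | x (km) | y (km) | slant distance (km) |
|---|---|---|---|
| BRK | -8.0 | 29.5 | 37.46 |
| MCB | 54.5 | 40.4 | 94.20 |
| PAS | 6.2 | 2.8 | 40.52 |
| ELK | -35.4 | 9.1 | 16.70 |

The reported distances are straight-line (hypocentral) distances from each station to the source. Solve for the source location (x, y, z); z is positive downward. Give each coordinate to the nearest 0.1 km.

Each station gives a sphere (x−x_i)² + (y−y_i)² + z² = d_i² (stations at z=0).
Subtracting the BRK sphere from MCB and PAS: z² cancels, leaving linear equations in x and y:
125.0 x + 21.8 y = -3802.23
28.4 x − 53.4 y = -1126.59
Solving: x ≈ -31.203, y ≈ 4.502 km (keep extra digits for the depth step; rounded: -31.2, 4.5).
Then from the BRK sphere: z² = 37.46² − (x + 8.0)² − (y − 29.5)² with x = -31.203, y = 4.502, so z ≈ 15.491 ≈ 15.5 km.

x ≈ -31.2 km, y ≈ 4.5 km, depth ≈ 15.5 km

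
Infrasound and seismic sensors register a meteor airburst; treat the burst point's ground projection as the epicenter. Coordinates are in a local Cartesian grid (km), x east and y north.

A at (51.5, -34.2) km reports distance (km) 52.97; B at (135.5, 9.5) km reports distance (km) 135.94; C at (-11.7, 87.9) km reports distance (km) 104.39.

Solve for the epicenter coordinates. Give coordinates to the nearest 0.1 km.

(1.9, -15.6)

Circle about each station: (x − 51.5)² + (y + 34.2)² = 52.97²; (x − 135.5)² + (y − 9.5)² = 135.94²; (x + 11.7)² + (y − 87.9)² = 104.39².
Subtracting the A equation from the B and C equations removes the quadratic terms:
168.0 x + 87.4 y = -1045.25
-126.4 x + 244.2 y = -4050.04
Solving the 2×2 system: x ≈ 1.9, y ≈ -15.6 km.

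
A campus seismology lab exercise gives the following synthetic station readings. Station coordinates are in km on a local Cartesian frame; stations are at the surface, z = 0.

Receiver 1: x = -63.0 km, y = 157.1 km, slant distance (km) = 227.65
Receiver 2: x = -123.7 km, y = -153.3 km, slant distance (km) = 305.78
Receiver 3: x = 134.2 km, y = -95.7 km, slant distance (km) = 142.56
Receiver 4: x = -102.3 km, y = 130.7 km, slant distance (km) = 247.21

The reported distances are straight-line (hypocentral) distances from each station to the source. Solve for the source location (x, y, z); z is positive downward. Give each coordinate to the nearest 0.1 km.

Each station gives a sphere (x−x_i)² + (y−y_i)² + z² = d_i² (stations at z=0).
Subtracting the Receiver 1 sphere from Receiver 2 and Receiver 3: z² cancels, leaving linear equations in x and y:
-121.4 x − 620.8 y = -31523.72
394.4 x − 505.6 y = 30019.89
Solving: x ≈ 112.907, y ≈ 28.700 km (keep extra digits for the depth step; rounded: 112.9, 28.7).
Then from the Receiver 1 sphere: z² = 227.65² − (x + 63.0)² − (y − 157.1)² with x = 112.907, y = 28.700, so z ≈ 66.292 ≈ 66.3 km.

x ≈ 112.9 km, y ≈ 28.7 km, depth ≈ 66.3 km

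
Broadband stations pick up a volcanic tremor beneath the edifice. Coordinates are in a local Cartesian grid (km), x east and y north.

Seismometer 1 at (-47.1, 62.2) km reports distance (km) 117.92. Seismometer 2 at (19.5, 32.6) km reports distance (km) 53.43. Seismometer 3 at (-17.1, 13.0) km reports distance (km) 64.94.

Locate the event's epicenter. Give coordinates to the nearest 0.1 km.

40.8 km east, -16.4 km north

Circle about each station: (x + 47.1)² + (y − 62.2)² = 117.92²; (x − 19.5)² + (y − 32.6)² = 53.43²; (x + 17.1)² + (y − 13.0)² = 64.94².
Subtracting pairs of circle equations eliminates x²+y² and gives linear equations (the radical axes):
133.2 x − 59.2 y = 6406.12
60.0 x − 98.4 y = 4062.08
Solving the 2×2 system: x ≈ 40.8, y ≈ -16.4 km.
Check against Seismometer 1 (with the unrounded x, y): √((x + 47.1)²+(y − 62.2)²) = 117.92 ≈ 117.92 km. ✓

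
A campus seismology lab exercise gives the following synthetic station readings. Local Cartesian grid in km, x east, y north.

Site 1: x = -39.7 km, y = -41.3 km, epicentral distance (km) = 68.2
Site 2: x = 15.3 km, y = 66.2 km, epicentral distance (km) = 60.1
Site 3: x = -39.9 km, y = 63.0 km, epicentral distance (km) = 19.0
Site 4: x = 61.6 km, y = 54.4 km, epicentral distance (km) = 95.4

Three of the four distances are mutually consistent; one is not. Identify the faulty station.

Site 3

Solve using three stations at a time. Using Site 1, Site 2, Site 4 (subtract circle equations pairwise → linear system) gives (x, y) ≈ (-29.5, 26.2).
Distances from that point to each station vs reported:
  Site 1: calculated 68.2 vs reported 68.2 → residual 0.0 km
  Site 2: calculated 60.1 vs reported 60.1 → residual 0.0 km
  Site 3: calculated 38.3 vs reported 19.0 → residual 19.3 km
  Site 4: calculated 95.4 vs reported 95.4 → residual 0.0 km
Site 1, Site 2, Site 4 are mutually consistent (residuals ≈ 0); Site 3 is off by 19.3 km.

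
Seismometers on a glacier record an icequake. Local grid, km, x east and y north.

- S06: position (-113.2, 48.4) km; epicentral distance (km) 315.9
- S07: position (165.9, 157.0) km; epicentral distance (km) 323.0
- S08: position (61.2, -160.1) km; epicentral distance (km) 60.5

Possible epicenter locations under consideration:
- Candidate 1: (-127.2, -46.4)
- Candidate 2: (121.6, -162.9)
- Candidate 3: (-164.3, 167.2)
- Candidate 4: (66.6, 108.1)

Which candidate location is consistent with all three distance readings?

For each candidate, compare |candidate − station| to the reported distance:
Candidate 1: residuals S06 220.1, S07 33.8, S08 159.6 → max 220.1 km
Candidate 2: residuals S06 0.0, S07 0.0, S08 0.0 → max 0.0 km
Candidate 3: residuals S06 186.6, S07 7.4, S08 337.0 → max 337.0 km
Candidate 4: residuals S06 126.4, S07 212.3, S08 207.8 → max 212.3 km
Only Candidate 2 has all residuals ≈ 0.

Candidate 2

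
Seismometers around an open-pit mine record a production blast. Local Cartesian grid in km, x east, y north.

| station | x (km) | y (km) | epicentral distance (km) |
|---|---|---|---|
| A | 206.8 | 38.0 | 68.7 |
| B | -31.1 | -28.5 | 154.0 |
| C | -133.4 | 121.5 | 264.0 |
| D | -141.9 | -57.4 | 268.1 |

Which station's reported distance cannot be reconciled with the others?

Solve using three stations at a time. Using B, C, D (subtract circle equations pairwise → linear system) gives (x, y) ≈ (112.8, 26.2).
Distances from that point to each station vs reported:
  A: calculated 94.7 vs reported 68.7 → residual 26.0 km
  B: calculated 154.0 vs reported 154.0 → residual 0.0 km
  C: calculated 264.0 vs reported 264.0 → residual 0.0 km
  D: calculated 268.1 vs reported 268.1 → residual 0.0 km
B, C, D are mutually consistent (residuals ≈ 0); A is off by 26.0 km.

A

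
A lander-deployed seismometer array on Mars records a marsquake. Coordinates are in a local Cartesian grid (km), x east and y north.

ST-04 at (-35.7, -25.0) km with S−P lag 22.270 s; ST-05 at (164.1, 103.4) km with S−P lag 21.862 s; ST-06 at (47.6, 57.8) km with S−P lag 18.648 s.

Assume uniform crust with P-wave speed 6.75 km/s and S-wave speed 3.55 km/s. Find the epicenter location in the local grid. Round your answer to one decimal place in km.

(128.1, -56.3)

Distance from S−P lag: d = Δt · v_P v_S / (v_P − v_S) = Δt · (6.75·3.55)/(6.75−3.55) ≈ 7.4883·Δt.
So d_ST-04 = 166.76, d_ST-05 = 163.71, d_ST-06 = 139.64 km.
Circle about each station: (x + 35.7)² + (y + 25.0)² = 166.76²; (x − 164.1)² + (y − 103.4)² = 163.71²; (x − 47.6)² + (y − 57.8)² = 139.64².
Subtracting the ST-04 equation from the ST-05 and ST-06 equations removes the quadratic terms:
399.6 x + 256.8 y = 36728.81
166.6 x + 165.6 y = 12016.68
Solving the 2×2 system: x ≈ 128.1, y ≈ -56.3 km.
Check against ST-04 (with the unrounded x, y): √((x + 35.7)²+(y + 25.0)²) = 166.77 ≈ 166.76 km. ✓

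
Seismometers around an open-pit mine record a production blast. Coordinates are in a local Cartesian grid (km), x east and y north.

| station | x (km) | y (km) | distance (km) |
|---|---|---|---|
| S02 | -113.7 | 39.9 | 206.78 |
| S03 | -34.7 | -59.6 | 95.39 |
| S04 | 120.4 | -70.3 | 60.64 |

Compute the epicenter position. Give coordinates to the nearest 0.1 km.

Circle about each station: (x + 113.7)² + (y − 39.9)² = 206.78²; (x + 34.7)² + (y + 59.6)² = 95.39²; (x − 120.4)² + (y + 70.3)² = 60.64².
Subtracting the S02 equation from the S03 and S04 equations removes the quadratic terms:
158.0 x − 199.0 y = 23895.27
468.2 x − 220.4 y = 43999.31
Solving the 2×2 system: x ≈ 59.8, y ≈ -72.6 km.

59.8 km east, -72.6 km north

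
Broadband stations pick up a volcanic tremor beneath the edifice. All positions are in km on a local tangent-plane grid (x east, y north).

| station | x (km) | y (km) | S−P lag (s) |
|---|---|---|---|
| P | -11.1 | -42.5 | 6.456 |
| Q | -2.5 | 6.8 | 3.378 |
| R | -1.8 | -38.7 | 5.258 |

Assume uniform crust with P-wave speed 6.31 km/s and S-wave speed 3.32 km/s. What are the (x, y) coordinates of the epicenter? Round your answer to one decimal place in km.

16.8 km east, -6.9 km north

Distance from S−P lag: d = Δt · v_P v_S / (v_P − v_S) = Δt · (6.31·3.32)/(6.31−3.32) ≈ 7.0064·Δt.
So d_P = 45.23, d_Q = 23.67, d_R = 36.84 km.
Circle about each station: (x + 11.1)² + (y + 42.5)² = 45.23²; (x + 2.5)² + (y − 6.8)² = 23.67²; (x + 1.8)² + (y + 38.7)² = 36.84².
Subtracting the P equation from the Q and R equations removes the quadratic terms:
17.2 x + 98.6 y = -391.49
18.6 x + 7.6 y = 260.04
Solving the 2×2 system: x ≈ 16.8, y ≈ -6.9 km.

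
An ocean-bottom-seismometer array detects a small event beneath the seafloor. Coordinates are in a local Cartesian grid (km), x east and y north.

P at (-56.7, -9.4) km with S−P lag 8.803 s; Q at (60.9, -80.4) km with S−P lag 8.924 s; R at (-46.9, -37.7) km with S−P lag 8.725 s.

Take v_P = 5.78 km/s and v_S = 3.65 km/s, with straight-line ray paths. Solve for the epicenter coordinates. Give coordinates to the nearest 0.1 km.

Distance from S−P lag: d = Δt · v_P v_S / (v_P − v_S) = Δt · (5.78·3.65)/(5.78−3.65) ≈ 9.9047·Δt.
So d_P = 87.19, d_Q = 88.39, d_R = 86.42 km.
Circle about each station: (x + 56.7)² + (y + 9.4)² = 87.19²; (x − 60.9)² + (y + 80.4)² = 88.39²; (x + 46.9)² + (y + 37.7)² = 86.42².
Subtracting the P equation from the Q and R equations removes the quadratic terms:
235.2 x − 142.0 y = 6659.02
19.6 x − 56.6 y = 451.33
Solving the 2×2 system: x ≈ 29.7, y ≈ 2.3 km.
Check against P (with the unrounded x, y): √((x + 56.7)²+(y + 9.4)²) = 87.20 ≈ 87.19 km. ✓

x ≈ 29.7 km, y ≈ 2.3 km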